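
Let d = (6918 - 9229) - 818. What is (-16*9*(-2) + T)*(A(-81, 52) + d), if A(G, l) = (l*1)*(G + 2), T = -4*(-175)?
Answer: -7150156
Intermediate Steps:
T = 700
A(G, l) = l*(2 + G)
d = -3129 (d = -2311 - 818 = -3129)
(-16*9*(-2) + T)*(A(-81, 52) + d) = (-16*9*(-2) + 700)*(52*(2 - 81) - 3129) = (-144*(-2) + 700)*(52*(-79) - 3129) = (288 + 700)*(-4108 - 3129) = 988*(-7237) = -7150156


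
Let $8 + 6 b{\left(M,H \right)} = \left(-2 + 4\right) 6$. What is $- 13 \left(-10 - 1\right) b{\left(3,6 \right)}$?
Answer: $\frac{286}{3} \approx 95.333$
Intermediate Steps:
$b{\left(M,H \right)} = \frac{2}{3}$ ($b{\left(M,H \right)} = - \frac{4}{3} + \frac{\left(-2 + 4\right) 6}{6} = - \frac{4}{3} + \frac{2 \cdot 6}{6} = - \frac{4}{3} + \frac{1}{6} \cdot 12 = - \frac{4}{3} + 2 = \frac{2}{3}$)
$- 13 \left(-10 - 1\right) b{\left(3,6 \right)} = - 13 \left(-10 - 1\right) \frac{2}{3} = - 13 \left(\left(-11\right) \frac{2}{3}\right) = \left(-13\right) \left(- \frac{22}{3}\right) = \frac{286}{3}$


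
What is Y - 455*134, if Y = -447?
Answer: -61417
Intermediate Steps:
Y - 455*134 = -447 - 455*134 = -447 - 60970 = -61417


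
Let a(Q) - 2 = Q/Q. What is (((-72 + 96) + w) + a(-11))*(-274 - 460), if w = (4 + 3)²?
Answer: -55784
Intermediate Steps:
a(Q) = 3 (a(Q) = 2 + Q/Q = 2 + 1 = 3)
w = 49 (w = 7² = 49)
(((-72 + 96) + w) + a(-11))*(-274 - 460) = (((-72 + 96) + 49) + 3)*(-274 - 460) = ((24 + 49) + 3)*(-734) = (73 + 3)*(-734) = 76*(-734) = -55784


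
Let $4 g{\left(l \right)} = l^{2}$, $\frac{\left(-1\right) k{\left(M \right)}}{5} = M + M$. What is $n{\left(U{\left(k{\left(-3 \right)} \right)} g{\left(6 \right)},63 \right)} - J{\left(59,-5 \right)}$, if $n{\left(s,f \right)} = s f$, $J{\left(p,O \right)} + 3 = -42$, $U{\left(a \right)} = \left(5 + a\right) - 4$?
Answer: $17622$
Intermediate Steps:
$k{\left(M \right)} = - 10 M$ ($k{\left(M \right)} = - 5 \left(M + M\right) = - 5 \cdot 2 M = - 10 M$)
$U{\left(a \right)} = 1 + a$
$J{\left(p,O \right)} = -45$ ($J{\left(p,O \right)} = -3 - 42 = -45$)
$g{\left(l \right)} = \frac{l^{2}}{4}$
$n{\left(s,f \right)} = f s$
$n{\left(U{\left(k{\left(-3 \right)} \right)} g{\left(6 \right)},63 \right)} - J{\left(59,-5 \right)} = 63 \left(1 - -30\right) \frac{6^{2}}{4} - -45 = 63 \left(1 + 30\right) \frac{1}{4} \cdot 36 + 45 = 63 \cdot 31 \cdot 9 + 45 = 63 \cdot 279 + 45 = 17577 + 45 = 17622$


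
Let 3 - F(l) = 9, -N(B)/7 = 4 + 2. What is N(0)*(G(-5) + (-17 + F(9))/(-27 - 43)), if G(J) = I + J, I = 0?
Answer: 981/5 ≈ 196.20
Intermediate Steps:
N(B) = -42 (N(B) = -7*(4 + 2) = -7*6 = -42)
G(J) = J (G(J) = 0 + J = J)
F(l) = -6 (F(l) = 3 - 1*9 = 3 - 9 = -6)
N(0)*(G(-5) + (-17 + F(9))/(-27 - 43)) = -42*(-5 + (-17 - 6)/(-27 - 43)) = -42*(-5 - 23/(-70)) = -42*(-5 - 23*(-1/70)) = -42*(-5 + 23/70) = -42*(-327/70) = 981/5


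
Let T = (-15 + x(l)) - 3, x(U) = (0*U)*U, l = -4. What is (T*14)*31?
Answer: -7812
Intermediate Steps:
x(U) = 0 (x(U) = 0*U = 0)
T = -18 (T = (-15 + 0) - 3 = -15 - 3 = -18)
(T*14)*31 = -18*14*31 = -252*31 = -7812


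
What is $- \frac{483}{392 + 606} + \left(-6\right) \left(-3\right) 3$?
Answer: $\frac{53409}{998} \approx 53.516$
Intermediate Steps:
$- \frac{483}{392 + 606} + \left(-6\right) \left(-3\right) 3 = - \frac{483}{998} + 18 \cdot 3 = \left(-483\right) \frac{1}{998} + 54 = - \frac{483}{998} + 54 = \frac{53409}{998}$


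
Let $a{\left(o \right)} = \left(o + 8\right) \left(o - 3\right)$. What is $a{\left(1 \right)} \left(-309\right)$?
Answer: $5562$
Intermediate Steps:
$a{\left(o \right)} = \left(-3 + o\right) \left(8 + o\right)$ ($a{\left(o \right)} = \left(8 + o\right) \left(-3 + o\right) = \left(-3 + o\right) \left(8 + o\right)$)
$a{\left(1 \right)} \left(-309\right) = \left(-24 + 1^{2} + 5 \cdot 1\right) \left(-309\right) = \left(-24 + 1 + 5\right) \left(-309\right) = \left(-18\right) \left(-309\right) = 5562$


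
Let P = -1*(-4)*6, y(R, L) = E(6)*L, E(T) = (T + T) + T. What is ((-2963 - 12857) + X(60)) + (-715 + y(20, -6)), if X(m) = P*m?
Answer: -15203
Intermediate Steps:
E(T) = 3*T (E(T) = 2*T + T = 3*T)
y(R, L) = 18*L (y(R, L) = (3*6)*L = 18*L)
P = 24 (P = 4*6 = 24)
X(m) = 24*m
((-2963 - 12857) + X(60)) + (-715 + y(20, -6)) = ((-2963 - 12857) + 24*60) + (-715 + 18*(-6)) = (-15820 + 1440) + (-715 - 108) = -14380 - 823 = -15203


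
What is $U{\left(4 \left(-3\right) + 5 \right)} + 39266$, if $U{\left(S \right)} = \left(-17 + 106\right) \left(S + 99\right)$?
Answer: $47454$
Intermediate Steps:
$U{\left(S \right)} = 8811 + 89 S$ ($U{\left(S \right)} = 89 \left(99 + S\right) = 8811 + 89 S$)
$U{\left(4 \left(-3\right) + 5 \right)} + 39266 = \left(8811 + 89 \left(4 \left(-3\right) + 5\right)\right) + 39266 = \left(8811 + 89 \left(-12 + 5\right)\right) + 39266 = \left(8811 + 89 \left(-7\right)\right) + 39266 = \left(8811 - 623\right) + 39266 = 8188 + 39266 = 47454$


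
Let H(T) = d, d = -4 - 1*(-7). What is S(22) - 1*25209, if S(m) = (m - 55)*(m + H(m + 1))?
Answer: -26034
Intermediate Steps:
d = 3 (d = -4 + 7 = 3)
H(T) = 3
S(m) = (-55 + m)*(3 + m) (S(m) = (m - 55)*(m + 3) = (-55 + m)*(3 + m))
S(22) - 1*25209 = (-165 + 22² - 52*22) - 1*25209 = (-165 + 484 - 1144) - 25209 = -825 - 25209 = -26034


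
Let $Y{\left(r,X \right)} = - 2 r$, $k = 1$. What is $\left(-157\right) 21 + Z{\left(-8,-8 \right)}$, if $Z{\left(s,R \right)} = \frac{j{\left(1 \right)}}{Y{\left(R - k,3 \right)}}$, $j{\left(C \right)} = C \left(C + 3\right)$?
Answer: $- \frac{29671}{9} \approx -3296.8$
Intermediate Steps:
$j{\left(C \right)} = C \left(3 + C\right)$
$Z{\left(s,R \right)} = \frac{4}{2 - 2 R}$ ($Z{\left(s,R \right)} = \frac{1 \left(3 + 1\right)}{\left(-2\right) \left(R - 1\right)} = \frac{1 \cdot 4}{\left(-2\right) \left(R - 1\right)} = \frac{4}{\left(-2\right) \left(-1 + R\right)} = \frac{4}{2 - 2 R}$)
$\left(-157\right) 21 + Z{\left(-8,-8 \right)} = \left(-157\right) 21 - \frac{2}{-1 - 8} = -3297 - \frac{2}{-9} = -3297 - - \frac{2}{9} = -3297 + \frac{2}{9} = - \frac{29671}{9}$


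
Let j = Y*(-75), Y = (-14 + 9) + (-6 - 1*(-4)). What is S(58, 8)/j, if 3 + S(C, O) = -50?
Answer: -53/525 ≈ -0.10095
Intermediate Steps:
S(C, O) = -53 (S(C, O) = -3 - 50 = -53)
Y = -7 (Y = -5 + (-6 + 4) = -5 - 2 = -7)
j = 525 (j = -7*(-75) = 525)
S(58, 8)/j = -53/525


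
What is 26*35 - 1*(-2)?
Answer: 912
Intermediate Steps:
26*35 - 1*(-2) = 910 + 2 = 912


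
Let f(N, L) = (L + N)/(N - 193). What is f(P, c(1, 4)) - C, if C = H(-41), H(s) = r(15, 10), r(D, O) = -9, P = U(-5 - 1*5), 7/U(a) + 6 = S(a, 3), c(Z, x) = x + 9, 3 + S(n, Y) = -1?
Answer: 17310/1937 ≈ 8.9365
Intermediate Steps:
S(n, Y) = -4 (S(n, Y) = -3 - 1 = -4)
c(Z, x) = 9 + x
U(a) = -7/10 (U(a) = 7/(-6 - 4) = 7/(-10) = 7*(-⅒) = -7/10)
P = -7/10 ≈ -0.70000
f(N, L) = (L + N)/(-193 + N)
H(s) = -9
C = -9
f(P, c(1, 4)) - C = ((9 + 4) - 7/10)/(-193 - 7/10) - 1*(-9) = (13 - 7/10)/(-1937/10) + 9 = -10/1937*123/10 + 9 = -123/1937 + 9 = 17310/1937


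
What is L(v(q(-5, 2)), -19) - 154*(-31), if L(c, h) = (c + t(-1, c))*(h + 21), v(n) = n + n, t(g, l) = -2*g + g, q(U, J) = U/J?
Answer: 4766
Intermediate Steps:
t(g, l) = -g
v(n) = 2*n
L(c, h) = (1 + c)*(21 + h) (L(c, h) = (c - 1*(-1))*(h + 21) = (c + 1)*(21 + h) = (1 + c)*(21 + h))
L(v(q(-5, 2)), -19) - 154*(-31) = (21 - 19 + 21*(2*(-5/2)) + (2*(-5/2))*(-19)) - 154*(-31) = (21 - 19 + 21*(2*(-5*1/2)) + (2*(-5*1/2))*(-19)) + 4774 = (21 - 19 + 21*(2*(-5/2)) + (2*(-5/2))*(-19)) + 4774 = (21 - 19 + 21*(-5) - 5*(-19)) + 4774 = (21 - 19 - 105 + 95) + 4774 = -8 + 4774 = 4766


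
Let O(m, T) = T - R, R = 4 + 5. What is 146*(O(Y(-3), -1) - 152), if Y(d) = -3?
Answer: -23652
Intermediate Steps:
R = 9
O(m, T) = -9 + T (O(m, T) = T - 1*9 = T - 9 = -9 + T)
146*(O(Y(-3), -1) - 152) = 146*((-9 - 1) - 152) = 146*(-10 - 152) = 146*(-162) = -23652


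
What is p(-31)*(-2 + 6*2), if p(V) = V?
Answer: -310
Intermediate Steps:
p(-31)*(-2 + 6*2) = -31*(-2 + 6*2) = -31*(-2 + 12) = -31*10 = -310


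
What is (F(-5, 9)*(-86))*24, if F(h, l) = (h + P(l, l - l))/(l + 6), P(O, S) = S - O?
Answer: 9632/5 ≈ 1926.4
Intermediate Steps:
F(h, l) = (h - l)/(6 + l) (F(h, l) = (h + ((l - l) - l))/(l + 6) = (h + (0 - l))/(6 + l) = (h - l)/(6 + l))
(F(-5, 9)*(-86))*24 = (((-5 - 1*9)/(6 + 9))*(-86))*24 = (((-5 - 9)/15)*(-86))*24 = (((1/15)*(-14))*(-86))*24 = -14/15*(-86)*24 = (1204/15)*24 = 9632/5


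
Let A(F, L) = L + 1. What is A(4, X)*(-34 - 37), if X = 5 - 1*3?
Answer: -213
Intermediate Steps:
X = 2 (X = 5 - 3 = 2)
A(F, L) = 1 + L
A(4, X)*(-34 - 37) = (1 + 2)*(-34 - 37) = 3*(-71) = -213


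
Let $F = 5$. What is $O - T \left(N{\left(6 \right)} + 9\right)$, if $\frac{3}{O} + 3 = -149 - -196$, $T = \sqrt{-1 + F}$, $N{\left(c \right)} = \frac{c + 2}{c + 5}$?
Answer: $- \frac{853}{44} \approx -19.386$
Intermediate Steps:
$N{\left(c \right)} = \frac{2 + c}{5 + c}$
$T = 2$ ($T = \sqrt{-1 + 5} = \sqrt{4} = 2$)
$O = \frac{3}{44}$ ($O = \frac{3}{-3 - -47} = \frac{3}{-3 + \left(-149 + 196\right)} = \frac{3}{-3 + 47} = \frac{3}{44} \approx 0.068182$)
$O - T \left(N{\left(6 \right)} + 9\right) = \frac{3}{44} - 2 \left(\frac{2 + 6}{5 + 6} + 9\right) = \frac{3}{44} - 2 \left(\frac{1}{11} \cdot 8 + 9\right) = \frac{3}{44} - 2 \left(\frac{8}{11} + 9\right) = \frac{3}{44} - 2 \cdot \frac{107}{11} = \frac{3}{44} - \frac{214}{11} = - \frac{853}{44}$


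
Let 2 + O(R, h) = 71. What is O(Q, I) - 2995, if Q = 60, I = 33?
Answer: -2926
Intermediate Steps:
O(R, h) = 69 (O(R, h) = -2 + 71 = 69)
O(Q, I) - 2995 = 69 - 2995 = -2926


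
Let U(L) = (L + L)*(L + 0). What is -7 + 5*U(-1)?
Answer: 3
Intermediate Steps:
U(L) = 2*L² (U(L) = (2*L)*L = 2*L²)
-7 + 5*U(-1) = -7 + 5*(2*(-1)²) = -7 + 5*(2*1) = -7 + 5*2 = -7 + 10 = 3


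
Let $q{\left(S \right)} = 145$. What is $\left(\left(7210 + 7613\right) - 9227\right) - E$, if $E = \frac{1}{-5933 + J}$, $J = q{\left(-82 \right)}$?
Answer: $\frac{32389649}{5788} \approx 5596.0$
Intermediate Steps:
$J = 145$
$E = - \frac{1}{5788}$ ($E = \frac{1}{-5933 + 145} = \frac{1}{-5788} = - \frac{1}{5788} \approx -0.00017277$)
$\left(\left(7210 + 7613\right) - 9227\right) - E = \left(\left(7210 + 7613\right) - 9227\right) - - \frac{1}{5788} = \left(14823 - 9227\right) + \frac{1}{5788} = 5596 + \frac{1}{5788} = \frac{32389649}{5788}$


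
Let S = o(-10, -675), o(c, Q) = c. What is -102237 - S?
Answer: -102227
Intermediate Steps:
S = -10
-102237 - S = -102237 - 1*(-10) = -102237 + 10 = -102227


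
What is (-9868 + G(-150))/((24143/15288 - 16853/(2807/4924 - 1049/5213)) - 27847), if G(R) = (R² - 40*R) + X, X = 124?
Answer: -387822897876960/1520558047369409 ≈ -0.25505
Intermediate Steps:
G(R) = 124 + R² - 40*R (G(R) = (R² - 40*R) + 124 = 124 + R² - 40*R)
(-9868 + G(-150))/((24143/15288 - 16853/(2807/4924 - 1049/5213)) - 27847) = (-9868 + (124 + (-150)² - 40*(-150)))/((24143/15288 - 16853/(2807/4924 - 1049/5213)) - 27847) = (-9868 + (124 + 22500 + 6000))/((24143*(1/15288) - 16853/(2807*(1/4924) - 1049*1/5213)) - 27847) = (-9868 + 28624)/((3449/2184 - 16853/(2807/4924 - 1049/5213)) - 27847) = 18756/((3449/2184 - 16853/9467615/25668812) - 27847) = 18756/((3449/2184 - 16853*25668812/9467615) - 27847) = 18756/((3449/2184 - 432596488636/9467615) - 27847) = 18756/(-944758077376889/20677271160 - 27847) = 18756/(-1520558047369409/20677271160) = 18756*(-20677271160/1520558047369409) = -387822897876960/1520558047369409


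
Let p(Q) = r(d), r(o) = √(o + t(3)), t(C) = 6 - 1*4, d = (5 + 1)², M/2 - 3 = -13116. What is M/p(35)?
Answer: -13113*√38/19 ≈ -4254.4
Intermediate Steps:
M = -26226 (M = 6 + 2*(-13116) = 6 - 26232 = -26226)
d = 36 (d = 6² = 36)
t(C) = 2 (t(C) = 6 - 4 = 2)
r(o) = √(2 + o) (r(o) = √(o + 2) = √(2 + o))
p(Q) = √38 (p(Q) = √(2 + 36) = √38)
M/p(35) = -26226*√38/38 = -13113*√38/19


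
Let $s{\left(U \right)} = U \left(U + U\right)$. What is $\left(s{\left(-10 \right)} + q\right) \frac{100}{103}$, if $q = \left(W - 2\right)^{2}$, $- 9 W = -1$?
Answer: $\frac{1648900}{8343} \approx 197.64$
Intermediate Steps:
$W = \frac{1}{9}$ ($W = \left(- \frac{1}{9}\right) \left(-1\right) = \frac{1}{9} \approx 0.11111$)
$s{\left(U \right)} = 2 U^{2}$ ($s{\left(U \right)} = U 2 U = 2 U^{2}$)
$q = \frac{289}{81}$ ($q = \left(\frac{1}{9} - 2\right)^{2} = \left(- \frac{17}{9}\right)^{2} = \frac{289}{81} \approx 3.5679$)
$\left(s{\left(-10 \right)} + q\right) \frac{100}{103} = \left(2 \left(-10\right)^{2} + \frac{289}{81}\right) \frac{100}{103} = \left(2 \cdot 100 + \frac{289}{81}\right) 100 \cdot \frac{1}{103} = \left(200 + \frac{289}{81}\right) \frac{100}{103} = \frac{16489}{81} \cdot \frac{100}{103} = \frac{1648900}{8343}$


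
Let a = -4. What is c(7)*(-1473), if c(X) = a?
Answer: 5892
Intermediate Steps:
c(X) = -4
c(7)*(-1473) = -4*(-1473) = 5892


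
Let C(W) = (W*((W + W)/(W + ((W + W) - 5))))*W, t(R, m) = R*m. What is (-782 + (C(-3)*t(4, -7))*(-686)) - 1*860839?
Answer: -787533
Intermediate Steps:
C(W) = 2*W³/(-5 + 3*W) (C(W) = (W*((2*W)/(W + (2*W - 5))))*W = (W*((2*W)/(W + (-5 + 2*W))))*W = (W*((2*W)/(-5 + 3*W)))*W = (W*(2*W/(-5 + 3*W)))*W = (2*W²/(-5 + 3*W))*W = 2*W³/(-5 + 3*W))
(-782 + (C(-3)*t(4, -7))*(-686)) - 1*860839 = (-782 + ((2*(-3)³/(-5 + 3*(-3)))*(4*(-7)))*(-686)) - 1*860839 = (-782 + ((2*(-27)/(-5 - 9))*(-28))*(-686)) - 860839 = (-782 + ((2*(-27)/(-14))*(-28))*(-686)) - 860839 = (-782 + ((2*(-27)*(-1/14))*(-28))*(-686)) - 860839 = (-782 + ((27/7)*(-28))*(-686)) - 860839 = (-782 - 108*(-686)) - 860839 = (-782 + 74088) - 860839 = 73306 - 860839 = -787533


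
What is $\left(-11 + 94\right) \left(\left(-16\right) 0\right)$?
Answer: $0$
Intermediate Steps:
$\left(-11 + 94\right) \left(\left(-16\right) 0\right) = 83 \cdot 0 = 0$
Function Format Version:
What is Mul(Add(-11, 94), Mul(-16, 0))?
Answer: 0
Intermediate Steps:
Mul(Add(-11, 94), Mul(-16, 0)) = Mul(83, 0) = 0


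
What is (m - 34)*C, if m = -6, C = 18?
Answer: -720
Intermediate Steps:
(m - 34)*C = (-6 - 34)*18 = -40*18 = -720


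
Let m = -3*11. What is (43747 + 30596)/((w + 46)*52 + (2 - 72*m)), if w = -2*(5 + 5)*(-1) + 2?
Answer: 74343/5914 ≈ 12.571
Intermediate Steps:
m = -33
w = 22 (w = -2*10*(-1) + 2 = -20*(-1) + 2 = 20 + 2 = 22)
(43747 + 30596)/((w + 46)*52 + (2 - 72*m)) = (43747 + 30596)/((22 + 46)*52 + (2 - 72*(-33))) = 74343/(68*52 + (2 + 2376)) = 74343/(3536 + 2378) = 74343/5914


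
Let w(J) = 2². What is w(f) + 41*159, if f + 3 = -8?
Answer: 6523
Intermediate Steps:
f = -11 (f = -3 - 8 = -11)
w(J) = 4
w(f) + 41*159 = 4 + 41*159 = 4 + 6519 = 6523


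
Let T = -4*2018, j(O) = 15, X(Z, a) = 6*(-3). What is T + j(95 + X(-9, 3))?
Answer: -8057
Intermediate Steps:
X(Z, a) = -18
T = -8072
T + j(95 + X(-9, 3)) = -8072 + 15 = -8057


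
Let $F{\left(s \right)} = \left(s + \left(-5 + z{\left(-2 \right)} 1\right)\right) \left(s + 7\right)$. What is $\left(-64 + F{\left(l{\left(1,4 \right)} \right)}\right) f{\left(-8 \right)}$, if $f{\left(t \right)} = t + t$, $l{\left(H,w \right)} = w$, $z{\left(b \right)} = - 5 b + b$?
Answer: $-208$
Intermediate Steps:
$z{\left(b \right)} = - 4 b$
$f{\left(t \right)} = 2 t$
$F{\left(s \right)} = \left(3 + s\right) \left(7 + s\right)$ ($F{\left(s \right)} = \left(s - \left(5 - \left(-4\right) \left(-2\right) 1\right)\right) \left(s + 7\right) = \left(s + \left(-5 + 8 \cdot 1\right)\right) \left(7 + s\right) = \left(s + \left(-5 + 8\right)\right) \left(7 + s\right) = \left(s + 3\right) \left(7 + s\right) = \left(3 + s\right) \left(7 + s\right)$)
$\left(-64 + F{\left(l{\left(1,4 \right)} \right)}\right) f{\left(-8 \right)} = \left(-64 + \left(21 + 4^{2} + 10 \cdot 4\right)\right) 2 \left(-8\right) = \left(-64 + \left(21 + 16 + 40\right)\right) \left(-16\right) = \left(-64 + 77\right) \left(-16\right) = 13 \left(-16\right) = -208$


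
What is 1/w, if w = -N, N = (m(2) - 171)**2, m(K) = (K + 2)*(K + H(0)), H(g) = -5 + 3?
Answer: -1/29241 ≈ -3.4199e-5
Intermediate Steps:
H(g) = -2
m(K) = (-2 + K)*(2 + K) (m(K) = (K + 2)*(K - 2) = (2 + K)*(-2 + K) = (-2 + K)*(2 + K))
N = 29241 (N = ((-4 + 2**2) - 171)**2 = ((-4 + 4) - 171)**2 = (0 - 171)**2 = (-171)**2 = 29241)
w = -29241 (w = -1*29241 = -29241)
1/w = 1/(-29241) = -1/29241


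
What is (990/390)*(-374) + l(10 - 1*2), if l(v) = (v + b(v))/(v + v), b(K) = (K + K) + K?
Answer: -12316/13 ≈ -947.38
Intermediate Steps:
b(K) = 3*K (b(K) = 2*K + K = 3*K)
l(v) = 2 (l(v) = (v + 3*v)/(v + v) = (4*v)/((2*v)) = (4*v)*(1/(2*v)) = 2)
(990/390)*(-374) + l(10 - 1*2) = (990/390)*(-374) + 2 = (990*(1/390))*(-374) + 2 = (33/13)*(-374) + 2 = -12342/13 + 2 = -12316/13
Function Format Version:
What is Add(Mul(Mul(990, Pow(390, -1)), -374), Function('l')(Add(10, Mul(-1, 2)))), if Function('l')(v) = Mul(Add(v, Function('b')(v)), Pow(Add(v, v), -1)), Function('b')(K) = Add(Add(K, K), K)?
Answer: Rational(-12316, 13) ≈ -947.38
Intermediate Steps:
Function('b')(K) = Mul(3, K) (Function('b')(K) = Add(Mul(2, K), K) = Mul(3, K))
Function('l')(v) = 2 (Function('l')(v) = Mul(Add(v, Mul(3, v)), Pow(Add(v, v), -1)) = Mul(Mul(4, v), Pow(Mul(2, v), -1)) = Mul(Mul(4, v), Mul(Rational(1, 2), Pow(v, -1))) = 2)
Add(Mul(Mul(990, Pow(390, -1)), -374), Function('l')(Add(10, Mul(-1, 2)))) = Add(Mul(Mul(990, Pow(390, -1)), -374), 2) = Add(Mul(Mul(990, Rational(1, 390)), -374), 2) = Add(Mul(Rational(33, 13), -374), 2) = Add(Rational(-12342, 13), 2) = Rational(-12316, 13)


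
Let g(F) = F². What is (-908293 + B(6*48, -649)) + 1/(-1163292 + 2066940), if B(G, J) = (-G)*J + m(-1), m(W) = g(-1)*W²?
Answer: -651873594239/903648 ≈ -7.2138e+5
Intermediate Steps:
m(W) = W² (m(W) = (-1)²*W² = 1*W² = W²)
B(G, J) = 1 - G*J (B(G, J) = (-G)*J + (-1)² = -G*J + 1 = 1 - G*J)
(-908293 + B(6*48, -649)) + 1/(-1163292 + 2066940) = (-908293 + (1 - 1*6*48*(-649))) + 1/(-1163292 + 2066940) = (-908293 + (1 - 1*288*(-649))) + 1/903648 = (-908293 + (1 + 186912)) + 1/903648 = (-908293 + 186913) + 1/903648 = -721380 + 1/903648 = -651873594239/903648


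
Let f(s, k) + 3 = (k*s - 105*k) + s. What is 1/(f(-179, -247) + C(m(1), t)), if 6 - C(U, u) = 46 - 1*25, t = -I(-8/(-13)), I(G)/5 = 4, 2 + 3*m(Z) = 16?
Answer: 1/69951 ≈ 1.4296e-5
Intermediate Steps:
m(Z) = 14/3 (m(Z) = -⅔ + (⅓)*16 = -⅔ + 16/3 = 14/3)
f(s, k) = -3 + s - 105*k + k*s (f(s, k) = -3 + ((k*s - 105*k) + s) = -3 + ((-105*k + k*s) + s) = -3 + (s - 105*k + k*s) = -3 + s - 105*k + k*s)
I(G) = 20 (I(G) = 5*4 = 20)
t = -20 (t = -1*20 = -20)
C(U, u) = -15 (C(U, u) = 6 - (46 - 1*25) = 6 - (46 - 25) = 6 - 1*21 = 6 - 21 = -15)
1/(f(-179, -247) + C(m(1), t)) = 1/((-3 - 179 - 105*(-247) - 247*(-179)) - 15) = 1/((-3 - 179 + 25935 + 44213) - 15) = 1/(69966 - 15) = 1/69951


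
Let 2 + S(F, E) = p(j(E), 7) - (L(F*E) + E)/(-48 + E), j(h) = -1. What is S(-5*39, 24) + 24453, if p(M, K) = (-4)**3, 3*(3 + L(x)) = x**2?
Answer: 2628703/8 ≈ 3.2859e+5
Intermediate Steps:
L(x) = -3 + x**2/3
p(M, K) = -64
S(F, E) = -66 - (-3 + E + E**2*F**2/3)/(-48 + E) (S(F, E) = -2 + (-64 - ((-3 + (F*E)**2/3) + E)/(-48 + E)) = -2 + (-64 - ((-3 + (E*F)**2/3) + E)/(-48 + E)) = -2 + (-64 - ((-3 + (E**2*F**2)/3) + E)/(-48 + E)) = -2 + (-64 - ((-3 + E**2*F**2/3) + E)/(-48 + E)) = -2 + (-64 - (-3 + E + E**2*F**2/3)/(-48 + E)) = -66 - (-3 + E + E**2*F**2/3)/(-48 + E))
S(-5*39, 24) + 24453 = (9513 - 201*24 - 1*24**2*(-5*39)**2)/(3*(-48 + 24)) + 24453 = (1/3)*(9513 - 4824 - 1*576*(-195)**2)/(-24) + 24453 = (1/3)*(-1/24)*(9513 - 4824 - 1*576*38025) + 24453 = (1/3)*(-1/24)*(9513 - 4824 - 21902400) + 24453 = (1/3)*(-1/24)*(-21897711) + 24453 = 2433079/8 + 24453 = 2628703/8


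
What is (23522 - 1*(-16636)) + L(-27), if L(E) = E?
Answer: 40131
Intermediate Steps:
(23522 - 1*(-16636)) + L(-27) = (23522 - 1*(-16636)) - 27 = (23522 + 16636) - 27 = 40158 - 27 = 40131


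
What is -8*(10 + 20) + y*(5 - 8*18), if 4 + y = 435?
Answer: -60149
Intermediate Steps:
y = 431 (y = -4 + 435 = 431)
-8*(10 + 20) + y*(5 - 8*18) = -8*(10 + 20) + 431*(5 - 8*18) = -8*30 + 431*(5 - 144) = -240 + 431*(-139) = -240 - 59909 = -60149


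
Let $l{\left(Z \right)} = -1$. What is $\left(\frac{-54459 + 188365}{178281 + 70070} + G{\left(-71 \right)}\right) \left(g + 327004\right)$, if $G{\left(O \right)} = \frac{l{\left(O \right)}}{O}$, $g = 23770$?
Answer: $\frac{3422037843998}{17632921} \approx 1.9407 \cdot 10^{5}$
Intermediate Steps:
$G{\left(O \right)} = - \frac{1}{O}$
$\left(\frac{-54459 + 188365}{178281 + 70070} + G{\left(-71 \right)}\right) \left(g + 327004\right) = \left(\frac{-54459 + 188365}{178281 + 70070} - \frac{1}{-71}\right) \left(23770 + 327004\right) = \left(\frac{133906}{248351} - - \frac{1}{71}\right) 350774 = \left(133906 \cdot \frac{1}{248351} + \frac{1}{71}\right) 350774 = \left(\frac{133906}{248351} + \frac{1}{71}\right) 350774 = \frac{9755677}{17632921} \cdot 350774 = \frac{3422037843998}{17632921}$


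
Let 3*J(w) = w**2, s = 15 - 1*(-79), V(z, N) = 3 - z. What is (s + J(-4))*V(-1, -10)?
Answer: 1192/3 ≈ 397.33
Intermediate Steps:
s = 94 (s = 15 + 79 = 94)
J(w) = w**2/3
(s + J(-4))*V(-1, -10) = (94 + (1/3)*(-4)**2)*(3 - 1*(-1)) = (94 + (1/3)*16)*(3 + 1) = (94 + 16/3)*4 = (298/3)*4 = 1192/3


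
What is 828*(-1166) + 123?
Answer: -965325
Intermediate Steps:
828*(-1166) + 123 = -965448 + 123 = -965325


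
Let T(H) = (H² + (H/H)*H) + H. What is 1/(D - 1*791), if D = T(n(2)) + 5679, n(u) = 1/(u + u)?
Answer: 16/78217 ≈ 0.00020456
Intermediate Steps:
n(u) = 1/(2*u)
T(H) = H² + 2*H (T(H) = (H² + 1*H) + H = (H² + H) + H = (H + H²) + H = H² + 2*H)
D = 90873/16 (D = ((½)/2)*(2 + (½)/2) + 5679 = ((½)*(½))*(2 + (½)*(½)) + 5679 = (2 + ¼)/4 + 5679 = (¼)*(9/4) + 5679 = 9/16 + 5679 = 90873/16 ≈ 5679.6)
1/(D - 1*791) = 1/(90873/16 - 1*791) = 1/(90873/16 - 791) = 1/(78217/16) = 16/78217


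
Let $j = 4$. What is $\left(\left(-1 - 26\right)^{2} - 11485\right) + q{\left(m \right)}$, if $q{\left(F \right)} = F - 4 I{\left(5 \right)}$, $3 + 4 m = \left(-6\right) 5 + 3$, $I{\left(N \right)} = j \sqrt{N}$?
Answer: $- \frac{21527}{2} - 16 \sqrt{5} \approx -10799.0$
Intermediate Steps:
$I{\left(N \right)} = 4 \sqrt{N}$
$m = - \frac{15}{2}$ ($m = - \frac{3}{4} + \frac{\left(-6\right) 5 + 3}{4} = - \frac{3}{4} + \frac{-30 + 3}{4} = - \frac{3}{4} + \frac{1}{4} \left(-27\right) = - \frac{3}{4} - \frac{27}{4} = - \frac{15}{2} \approx -7.5$)
$q{\left(F \right)} = F - 16 \sqrt{5}$ ($q{\left(F \right)} = F - 4 \cdot 4 \sqrt{5} = F - 16 \sqrt{5}$)
$\left(\left(-1 - 26\right)^{2} - 11485\right) + q{\left(m \right)} = \left(\left(-1 - 26\right)^{2} - 11485\right) - \left(\frac{15}{2} + 16 \sqrt{5}\right) = \left(\left(-27\right)^{2} - 11485\right) - \left(\frac{15}{2} + 16 \sqrt{5}\right) = \left(729 - 11485\right) - \left(\frac{15}{2} + 16 \sqrt{5}\right) = -10756 - \left(\frac{15}{2} + 16 \sqrt{5}\right) = - \frac{21527}{2} - 16 \sqrt{5}$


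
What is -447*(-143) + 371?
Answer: 64292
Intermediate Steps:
-447*(-143) + 371 = 63921 + 371 = 64292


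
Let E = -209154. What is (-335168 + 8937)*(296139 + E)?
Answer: -28377203535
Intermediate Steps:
(-335168 + 8937)*(296139 + E) = (-335168 + 8937)*(296139 - 209154) = -326231*86985 = -28377203535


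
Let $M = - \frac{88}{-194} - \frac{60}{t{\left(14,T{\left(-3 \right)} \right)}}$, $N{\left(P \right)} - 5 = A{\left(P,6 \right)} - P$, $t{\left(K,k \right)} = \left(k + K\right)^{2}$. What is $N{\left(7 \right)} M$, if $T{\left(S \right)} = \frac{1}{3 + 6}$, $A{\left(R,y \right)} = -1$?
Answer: $- \frac{714768}{1564513} \approx -0.45686$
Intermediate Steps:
$T{\left(S \right)} = \frac{1}{9}$
$t{\left(K,k \right)} = \left(K + k\right)^{2}$
$N{\left(P \right)} = 4 - P$ ($N{\left(P \right)} = 5 - \left(1 + P\right) = 4 - P$)
$M = \frac{238256}{1564513}$ ($M = - \frac{88}{-194} - \frac{60}{\left(14 + \frac{1}{9}\right)^{2}} = \left(-88\right) \left(- \frac{1}{194}\right) - \frac{60}{\left(\frac{127}{9}\right)^{2}} = \frac{44}{97} - \frac{60}{\frac{16129}{81}} = \frac{44}{97} - \frac{4860}{16129} = \frac{238256}{1564513} \approx 0.15229$)
$N{\left(7 \right)} M = \left(4 - 7\right) \frac{238256}{1564513} = \left(-3\right) \frac{238256}{1564513} = - \frac{714768}{1564513}$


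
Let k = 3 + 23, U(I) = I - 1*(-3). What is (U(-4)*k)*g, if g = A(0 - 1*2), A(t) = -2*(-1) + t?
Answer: 0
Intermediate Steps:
U(I) = 3 + I (U(I) = I + 3 = 3 + I)
k = 26
A(t) = 2 + t
g = 0 (g = 2 + (0 - 1*2) = 2 + (0 - 2) = 2 - 2 = 0)
(U(-4)*k)*g = ((3 - 4)*26)*0 = -1*26*0 = -26*0 = 0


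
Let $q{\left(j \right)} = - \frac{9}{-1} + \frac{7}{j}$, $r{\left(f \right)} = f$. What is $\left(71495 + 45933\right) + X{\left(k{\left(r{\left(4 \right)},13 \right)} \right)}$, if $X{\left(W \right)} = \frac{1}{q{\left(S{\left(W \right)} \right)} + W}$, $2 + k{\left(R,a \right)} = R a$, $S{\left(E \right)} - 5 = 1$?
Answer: $\frac{42391514}{361} \approx 1.1743 \cdot 10^{5}$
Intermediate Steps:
$S{\left(E \right)} = 6$ ($S{\left(E \right)} = 5 + 1 = 6$)
$q{\left(j \right)} = 9 + \frac{7}{j}$ ($q{\left(j \right)} = \left(-9\right) \left(-1\right) + \frac{7}{j} = 9 + \frac{7}{j}$)
$k{\left(R,a \right)} = -2 + R a$
$X{\left(W \right)} = \frac{1}{\frac{61}{6} + W}$ ($X{\left(W \right)} = \frac{1}{\left(9 + \frac{7}{6}\right) + W} = \frac{1}{\frac{61}{6} + W}$)
$\left(71495 + 45933\right) + X{\left(k{\left(r{\left(4 \right)},13 \right)} \right)} = \left(71495 + 45933\right) + \frac{6}{61 + 6 \left(-2 + 4 \cdot 13\right)} = 117428 + \frac{6}{61 + 6 \left(-2 + 52\right)} = 117428 + \frac{6}{61 + 6 \cdot 50} = 117428 + \frac{6}{61 + 300} = 117428 + \frac{6}{361} = \frac{42391514}{361}$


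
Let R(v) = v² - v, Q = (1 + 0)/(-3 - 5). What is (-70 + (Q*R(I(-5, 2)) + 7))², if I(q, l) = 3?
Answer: 65025/16 ≈ 4064.1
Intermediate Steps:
Q = -⅛ (Q = 1/(-8) = 1*(-⅛) = -⅛ ≈ -0.12500)
(-70 + (Q*R(I(-5, 2)) + 7))² = (-70 + (-3*(-1 + 3)/8 + 7))² = (-70 + (-3*2/8 + 7))² = (-70 + (-⅛*6 + 7))² = (-70 + (-¾ + 7))² = (-70 + 25/4)² = (-255/4)² = 65025/16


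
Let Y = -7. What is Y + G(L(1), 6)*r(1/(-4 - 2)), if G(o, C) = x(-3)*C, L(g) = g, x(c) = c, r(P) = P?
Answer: -4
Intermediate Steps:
G(o, C) = -3*C
Y + G(L(1), 6)*r(1/(-4 - 2)) = -7 + (-3*6)/(-4 - 2) = -7 - 18/(-6) = -7 - 18*(-⅙) = -7 + 3 = -4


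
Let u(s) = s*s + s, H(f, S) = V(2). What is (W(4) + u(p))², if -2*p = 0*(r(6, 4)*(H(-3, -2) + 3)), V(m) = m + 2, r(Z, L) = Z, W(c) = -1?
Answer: 1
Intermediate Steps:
V(m) = 2 + m
H(f, S) = 4 (H(f, S) = 2 + 2 = 4)
p = 0 (p = -0*6*(4 + 3) = -0*6*7 = -0*42 = -½*0 = 0)
u(s) = s + s² (u(s) = s² + s = s + s²)
(W(4) + u(p))² = (-1 + 0*(1 + 0))² = (-1 + 0*1)² = (-1 + 0)² = (-1)² = 1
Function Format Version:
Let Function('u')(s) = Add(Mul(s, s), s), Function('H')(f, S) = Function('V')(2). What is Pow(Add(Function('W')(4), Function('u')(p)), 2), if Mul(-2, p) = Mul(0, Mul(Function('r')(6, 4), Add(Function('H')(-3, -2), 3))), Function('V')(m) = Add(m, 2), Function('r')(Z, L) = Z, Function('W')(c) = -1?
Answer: 1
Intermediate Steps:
Function('V')(m) = Add(2, m)
Function('H')(f, S) = 4 (Function('H')(f, S) = Add(2, 2) = 4)
p = 0 (p = Mul(Rational(-1, 2), Mul(0, Mul(6, Add(4, 3)))) = Mul(Rational(-1, 2), Mul(0, Mul(6, 7))) = Mul(Rational(-1, 2), Mul(0, 42)) = Mul(Rational(-1, 2), 0) = 0)
Function('u')(s) = Add(s, Pow(s, 2)) (Function('u')(s) = Add(Pow(s, 2), s) = Add(s, Pow(s, 2)))
Pow(Add(Function('W')(4), Function('u')(p)), 2) = Pow(Add(-1, Mul(0, Add(1, 0))), 2) = Pow(Add(-1, Mul(0, 1)), 2) = Pow(Add(-1, 0), 2) = Pow(-1, 2) = 1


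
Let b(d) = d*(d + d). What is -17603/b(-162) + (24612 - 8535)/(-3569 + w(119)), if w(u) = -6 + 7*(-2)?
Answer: -907026743/188379432 ≈ -4.8149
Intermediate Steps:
b(d) = 2*d**2 (b(d) = d*(2*d) = 2*d**2)
w(u) = -20 (w(u) = -6 - 14 = -20)
-17603/b(-162) + (24612 - 8535)/(-3569 + w(119)) = -17603/(2*(-162)**2) + (24612 - 8535)/(-3569 - 20) = -17603/(2*26244) + 16077/(-3589) = -17603/52488 + 16077*(-1/3589) = -17603*1/52488 - 16077/3589 = -17603/52488 - 16077/3589 = -907026743/188379432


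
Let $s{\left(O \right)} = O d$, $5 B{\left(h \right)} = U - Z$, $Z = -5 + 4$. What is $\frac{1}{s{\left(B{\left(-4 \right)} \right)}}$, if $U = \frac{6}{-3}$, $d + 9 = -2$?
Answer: $\frac{5}{11} \approx 0.45455$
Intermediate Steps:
$d = -11$ ($d = -9 - 2 = -11$)
$Z = -1$
$U = -2$ ($U = 6 \left(- \frac{1}{3}\right) = -2$)
$B{\left(h \right)} = - \frac{1}{5}$ ($B{\left(h \right)} = \frac{-2 - -1}{5} = \frac{-2 + 1}{5} = \frac{1}{5} \left(-1\right) = - \frac{1}{5}$)
$s{\left(O \right)} = - 11 O$ ($s{\left(O \right)} = O \left(-11\right) = - 11 O$)
$\frac{1}{s{\left(B{\left(-4 \right)} \right)}} = \frac{1}{\left(-11\right) \left(- \frac{1}{5}\right)} = \frac{1}{\frac{11}{5}} = \frac{5}{11}$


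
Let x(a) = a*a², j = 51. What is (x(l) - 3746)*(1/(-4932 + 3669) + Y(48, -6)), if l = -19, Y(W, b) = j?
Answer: -227696420/421 ≈ -5.4085e+5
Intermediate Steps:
Y(W, b) = 51
x(a) = a³
(x(l) - 3746)*(1/(-4932 + 3669) + Y(48, -6)) = ((-19)³ - 3746)*(1/(-4932 + 3669) + 51) = (-6859 - 3746)*(1/(-1263) + 51) = -10605*(-1/1263 + 51) = -10605*64412/1263 = -227696420/421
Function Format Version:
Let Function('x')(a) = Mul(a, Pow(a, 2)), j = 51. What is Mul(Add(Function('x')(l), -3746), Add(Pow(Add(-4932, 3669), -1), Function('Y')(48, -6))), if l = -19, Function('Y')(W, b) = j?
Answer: Rational(-227696420, 421) ≈ -5.4085e+5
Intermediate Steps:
Function('Y')(W, b) = 51
Function('x')(a) = Pow(a, 3)
Mul(Add(Function('x')(l), -3746), Add(Pow(Add(-4932, 3669), -1), Function('Y')(48, -6))) = Mul(Add(Pow(-19, 3), -3746), Add(Pow(Add(-4932, 3669), -1), 51)) = Mul(Add(-6859, -3746), Add(Pow(-1263, -1), 51)) = Mul(-10605, Add(Rational(-1, 1263), 51)) = Mul(-10605, Rational(64412, 1263)) = Rational(-227696420, 421)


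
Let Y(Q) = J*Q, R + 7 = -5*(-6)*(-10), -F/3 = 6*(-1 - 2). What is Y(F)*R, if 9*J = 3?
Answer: -5526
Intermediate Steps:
F = 54 (F = -18*(-1 - 2) = -18*(-3) = -3*(-18) = 54)
J = 1/3 (J = (1/9)*3 = 1/3 ≈ 0.33333)
R = -307 (R = -7 - 5*(-6)*(-10) = -7 + 30*(-10) = -7 - 300 = -307)
Y(Q) = Q/3
Y(F)*R = ((1/3)*54)*(-307) = 18*(-307) = -5526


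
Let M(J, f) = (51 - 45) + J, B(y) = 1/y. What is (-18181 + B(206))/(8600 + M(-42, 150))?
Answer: -3745285/1764184 ≈ -2.1230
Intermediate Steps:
M(J, f) = 6 + J
(-18181 + B(206))/(8600 + M(-42, 150)) = (-18181 + 1/206)/(8600 + (6 - 42)) = (-18181 + 1/206)/(8600 - 36) = -3745285/206/8564 = -3745285/206*1/8564 = -3745285/1764184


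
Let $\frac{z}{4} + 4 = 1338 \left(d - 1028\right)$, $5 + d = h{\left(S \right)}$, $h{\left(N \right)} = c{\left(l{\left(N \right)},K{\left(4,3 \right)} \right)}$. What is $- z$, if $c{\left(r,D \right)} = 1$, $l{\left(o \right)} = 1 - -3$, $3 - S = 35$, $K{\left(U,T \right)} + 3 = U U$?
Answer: $5523280$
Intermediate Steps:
$K{\left(U,T \right)} = -3 + U^{2}$ ($K{\left(U,T \right)} = -3 + U U = -3 + U^{2}$)
$S = -32$ ($S = 3 - 35 = -32$)
$l{\left(o \right)} = 4$ ($l{\left(o \right)} = 1 + 3 = 4$)
$h{\left(N \right)} = 1$
$d = -4$ ($d = -5 + 1 = -4$)
$z = -5523280$ ($z = -16 + 4 \cdot 1338 \left(-4 - 1028\right) = -16 + 4 \cdot 1338 \left(-1032\right) = -16 + 4 \left(-1380816\right) = -16 - 5523264 = -5523280$)
$- z = \left(-1\right) \left(-5523280\right) = 5523280$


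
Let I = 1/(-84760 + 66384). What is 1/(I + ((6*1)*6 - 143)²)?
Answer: 18376/210386823 ≈ 8.7344e-5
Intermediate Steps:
I = -1/18376 (I = 1/(-18376) = -1/18376 ≈ -5.4419e-5)
1/(I + ((6*1)*6 - 143)²) = 1/(-1/18376 + ((6*1)*6 - 143)²) = 1/(-1/18376 + (6*6 - 143)²) = 1/(-1/18376 + (36 - 143)²) = 1/(-1/18376 + (-107)²) = 1/(-1/18376 + 11449) = 1/(210386823/18376) = 18376/210386823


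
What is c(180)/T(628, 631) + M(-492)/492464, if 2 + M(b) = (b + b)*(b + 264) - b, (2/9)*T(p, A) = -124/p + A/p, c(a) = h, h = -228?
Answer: -23333329451/374518872 ≈ -62.302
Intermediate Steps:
c(a) = -228
T(p, A) = -558/p + 9*A/(2*p) (T(p, A) = 9*(-124/p + A/p)/2 = -558/p + 9*A/(2*p))
M(b) = -2 - b + 2*b*(264 + b) (M(b) = -2 + ((b + b)*(b + 264) - b) = -2 + ((2*b)*(264 + b) - b) = -2 + (2*b*(264 + b) - b) = -2 + (-b + 2*b*(264 + b)) = -2 - b + 2*b*(264 + b))
c(180)/T(628, 631) + M(-492)/492464 = -228*1256/(9*(-124 + 631)) + (-2 + 2*(-492)² + 527*(-492))/492464 = -228/((9/2)*(1/628)*507) + (-2 + 2*242064 - 259284)*(1/492464) = -228/4563/1256 + (-2 + 484128 - 259284)*(1/492464) = -228*1256/4563 + 224842*(1/492464) = -95456/1521 + 112421/246232 = -23333329451/374518872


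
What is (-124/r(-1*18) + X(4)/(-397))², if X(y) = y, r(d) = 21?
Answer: 2431673344/69505569 ≈ 34.985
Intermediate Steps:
(-124/r(-1*18) + X(4)/(-397))² = (-124/21 + 4/(-397))² = (-124*1/21 + 4*(-1/397))² = (-124/21 - 4/397)² = (-49312/8337)² = 2431673344/69505569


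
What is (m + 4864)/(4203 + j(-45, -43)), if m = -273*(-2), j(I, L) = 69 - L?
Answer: 1082/863 ≈ 1.2538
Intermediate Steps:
m = 546
(m + 4864)/(4203 + j(-45, -43)) = (546 + 4864)/(4203 + (69 - 1*(-43))) = 5410/(4203 + (69 + 43)) = 5410/(4203 + 112) = 5410/4315 = 5410*(1/4315) = 1082/863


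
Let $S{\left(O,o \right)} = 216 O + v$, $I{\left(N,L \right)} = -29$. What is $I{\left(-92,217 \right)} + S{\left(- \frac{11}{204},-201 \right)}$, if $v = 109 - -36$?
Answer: $\frac{1774}{17} \approx 104.35$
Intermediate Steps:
$v = 145$ ($v = 109 + 36 = 145$)
$S{\left(O,o \right)} = 145 + 216 O$ ($S{\left(O,o \right)} = 216 O + 145 = 145 + 216 O$)
$I{\left(-92,217 \right)} + S{\left(- \frac{11}{204},-201 \right)} = -29 + \left(145 + 216 \left(- \frac{11}{204}\right)\right) = -29 + \left(145 - \frac{198}{17}\right) = -29 + \frac{2267}{17} = \frac{1774}{17}$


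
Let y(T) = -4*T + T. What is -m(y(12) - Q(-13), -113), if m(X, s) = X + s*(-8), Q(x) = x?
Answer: -881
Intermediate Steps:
y(T) = -3*T
m(X, s) = X - 8*s
-m(y(12) - Q(-13), -113) = -((-3*12 - 1*(-13)) - 8*(-113)) = -((-36 + 13) + 904) = -(-23 + 904) = -1*881 = -881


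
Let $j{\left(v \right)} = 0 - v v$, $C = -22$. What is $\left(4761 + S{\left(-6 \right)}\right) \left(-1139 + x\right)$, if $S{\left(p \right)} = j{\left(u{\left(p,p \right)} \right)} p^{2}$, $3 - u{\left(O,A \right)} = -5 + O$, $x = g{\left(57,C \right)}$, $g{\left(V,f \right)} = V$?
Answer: $2483190$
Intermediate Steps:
$x = 57$
$u{\left(O,A \right)} = 8 - O$ ($u{\left(O,A \right)} = 3 - \left(-5 + O\right) = 8 - O$)
$j{\left(v \right)} = - v^{2}$ ($j{\left(v \right)} = 0 - v^{2} = - v^{2}$)
$S{\left(p \right)} = - p^{2} \left(8 - p\right)^{2}$ ($S{\left(p \right)} = - \left(8 - p\right)^{2} p^{2} = - p^{2} \left(8 - p\right)^{2}$)
$\left(4761 + S{\left(-6 \right)}\right) \left(-1139 + x\right) = \left(4761 - \left(-6\right)^{2} \left(-8 - 6\right)^{2}\right) \left(-1139 + 57\right) = \left(4761 - 36 \left(-14\right)^{2}\right) \left(-1082\right) = \left(4761 - 36 \cdot 196\right) \left(-1082\right) = \left(4761 - 7056\right) \left(-1082\right) = \left(-2295\right) \left(-1082\right) = 2483190$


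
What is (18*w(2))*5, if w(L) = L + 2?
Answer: 360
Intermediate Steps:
w(L) = 2 + L
(18*w(2))*5 = (18*(2 + 2))*5 = (18*4)*5 = 72*5 = 360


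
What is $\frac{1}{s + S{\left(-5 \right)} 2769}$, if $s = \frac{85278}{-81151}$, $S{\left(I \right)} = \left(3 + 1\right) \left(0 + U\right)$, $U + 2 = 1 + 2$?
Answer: $\frac{81151}{898743198} \approx 9.0294 \cdot 10^{-5}$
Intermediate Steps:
$U = 1$ ($U = -2 + \left(1 + 2\right) = -2 + 3 = 1$)
$S{\left(I \right)} = 4$ ($S{\left(I \right)} = \left(3 + 1\right) \left(0 + 1\right) = 4 \cdot 1 = 4$)
$s = - \frac{85278}{81151}$ ($s = 85278 \left(- \frac{1}{81151}\right) = - \frac{85278}{81151} \approx -1.0509$)
$\frac{1}{s + S{\left(-5 \right)} 2769} = \frac{1}{- \frac{85278}{81151} + 4 \cdot 2769} = \frac{1}{- \frac{85278}{81151} + 11076} = \frac{1}{\frac{898743198}{81151}} = \frac{81151}{898743198}$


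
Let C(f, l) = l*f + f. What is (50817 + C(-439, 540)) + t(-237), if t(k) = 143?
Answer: -186539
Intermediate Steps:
C(f, l) = f + f*l (C(f, l) = f*l + f = f + f*l)
(50817 + C(-439, 540)) + t(-237) = (50817 - 439*(1 + 540)) + 143 = (50817 - 439*541) + 143 = (50817 - 237499) + 143 = -186682 + 143 = -186539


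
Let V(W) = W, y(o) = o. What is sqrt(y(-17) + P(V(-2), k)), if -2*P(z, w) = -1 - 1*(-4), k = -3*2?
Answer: I*sqrt(74)/2 ≈ 4.3012*I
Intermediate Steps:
k = -6
P(z, w) = -3/2 (P(z, w) = -(-1 - 1*(-4))/2 = -(-1 + 4)/2 = -1/2*3 = -3/2)
sqrt(y(-17) + P(V(-2), k)) = sqrt(-17 - 3/2) = sqrt(-37/2) = I*sqrt(74)/2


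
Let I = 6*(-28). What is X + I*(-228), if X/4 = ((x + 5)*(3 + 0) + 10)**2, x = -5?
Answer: 38704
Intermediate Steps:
X = 400 (X = 4*((-5 + 5)*(3 + 0) + 10)**2 = 4*(0*3 + 10)**2 = 4*(0 + 10)**2 = 4*10**2 = 4*100 = 400)
I = -168
X + I*(-228) = 400 - 168*(-228) = 400 + 38304 = 38704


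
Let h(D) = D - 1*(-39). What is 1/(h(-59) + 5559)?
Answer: 1/5539 ≈ 0.00018054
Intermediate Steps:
h(D) = 39 + D (h(D) = D + 39 = 39 + D)
1/(h(-59) + 5559) = 1/((39 - 59) + 5559) = 1/(-20 + 5559) = 1/5539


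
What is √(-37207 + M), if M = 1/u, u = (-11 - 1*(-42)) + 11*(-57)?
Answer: I*√3304130577/298 ≈ 192.89*I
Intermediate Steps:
u = -596 (u = (-11 + 42) - 627 = 31 - 627 = -596)
M = -1/596 (M = 1/(-596) = -1/596 ≈ -0.0016779)
√(-37207 + M) = √(-37207 - 1/596) = √(-22175373/596) = I*√3304130577/298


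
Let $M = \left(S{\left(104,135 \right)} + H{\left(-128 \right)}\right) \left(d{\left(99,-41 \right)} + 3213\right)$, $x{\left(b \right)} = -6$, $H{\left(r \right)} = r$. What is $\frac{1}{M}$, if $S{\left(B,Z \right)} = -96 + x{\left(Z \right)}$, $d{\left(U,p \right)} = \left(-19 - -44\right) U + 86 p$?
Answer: $- \frac{1}{497260} \approx -2.011 \cdot 10^{-6}$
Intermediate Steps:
$d{\left(U,p \right)} = 25 U + 86 p$ ($d{\left(U,p \right)} = \left(-19 + 44\right) U + 86 p = 25 U + 86 p$)
$S{\left(B,Z \right)} = -102$ ($S{\left(B,Z \right)} = -96 - 6 = -102$)
$M = -497260$ ($M = \left(-102 - 128\right) \left(\left(25 \cdot 99 + 86 \left(-41\right)\right) + 3213\right) = - 230 \left(\left(2475 - 3526\right) + 3213\right) = - 230 \left(-1051 + 3213\right) = \left(-230\right) 2162 = -497260$)
$\frac{1}{M} = \frac{1}{-497260} = - \frac{1}{497260}$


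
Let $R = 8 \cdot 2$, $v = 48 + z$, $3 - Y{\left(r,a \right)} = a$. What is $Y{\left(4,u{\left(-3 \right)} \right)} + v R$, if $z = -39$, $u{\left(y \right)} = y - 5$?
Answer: $155$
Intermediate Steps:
$u{\left(y \right)} = -5 + y$ ($u{\left(y \right)} = y - 5 = -5 + y$)
$Y{\left(r,a \right)} = 3 - a$
$v = 9$ ($v = 48 - 39 = 9$)
$R = 16$
$Y{\left(4,u{\left(-3 \right)} \right)} + v R = \left(3 - \left(-5 - 3\right)\right) + 9 \cdot 16 = \left(3 - -8\right) + 144 = \left(3 + 8\right) + 144 = 11 + 144 = 155$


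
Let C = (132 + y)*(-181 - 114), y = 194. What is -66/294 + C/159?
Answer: -4714079/7791 ≈ -605.07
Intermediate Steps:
C = -96170 (C = (132 + 194)*(-181 - 114) = 326*(-295) = -96170)
-66/294 + C/159 = -66/294 - 96170/159 = -66*1/294 - 96170*1/159 = -11/49 - 96170/159 = -4714079/7791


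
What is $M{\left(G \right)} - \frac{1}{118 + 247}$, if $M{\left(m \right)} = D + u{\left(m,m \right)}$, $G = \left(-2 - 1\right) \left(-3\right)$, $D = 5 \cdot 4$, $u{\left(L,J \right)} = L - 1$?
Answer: $\frac{10219}{365} \approx 27.997$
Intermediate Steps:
$u{\left(L,J \right)} = -1 + L$ ($u{\left(L,J \right)} = L - 1 = -1 + L$)
$D = 20$
$G = 9$ ($G = \left(-3\right) \left(-3\right) = 9$)
$M{\left(m \right)} = 19 + m$ ($M{\left(m \right)} = 20 + \left(-1 + m\right) = 19 + m$)
$M{\left(G \right)} - \frac{1}{118 + 247} = \left(19 + 9\right) - \frac{1}{118 + 247} = 28 - \frac{1}{365} = \frac{10219}{365}$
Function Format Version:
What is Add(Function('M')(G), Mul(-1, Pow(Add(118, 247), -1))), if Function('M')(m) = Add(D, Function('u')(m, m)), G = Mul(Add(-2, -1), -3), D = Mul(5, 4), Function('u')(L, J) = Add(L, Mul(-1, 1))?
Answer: Rational(10219, 365) ≈ 27.997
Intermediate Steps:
Function('u')(L, J) = Add(-1, L) (Function('u')(L, J) = Add(L, -1) = Add(-1, L))
D = 20
G = 9 (G = Mul(-3, -3) = 9)
Function('M')(m) = Add(19, m) (Function('M')(m) = Add(20, Add(-1, m)) = Add(19, m))
Add(Function('M')(G), Mul(-1, Pow(Add(118, 247), -1))) = Add(Add(19, 9), Mul(-1, Pow(Add(118, 247), -1))) = Add(28, Mul(-1, Pow(365, -1))) = Add(28, Mul(-1, Rational(1, 365))) = Add(28, Rational(-1, 365)) = Rational(10219, 365)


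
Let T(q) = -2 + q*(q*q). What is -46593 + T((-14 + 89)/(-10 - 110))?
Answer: -23856765/512 ≈ -46595.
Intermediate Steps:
T(q) = -2 + q**3 (T(q) = -2 + q*q**2 = -2 + q**3)
-46593 + T((-14 + 89)/(-10 - 110)) = -46593 + (-2 + ((-14 + 89)/(-10 - 110))**3) = -46593 + (-2 + (75/(-120))**3) = -46593 + (-2 + (75*(-1/120))**3) = -46593 + (-2 + (-5/8)**3) = -46593 + (-2 - 125/512) = -46593 - 1149/512 = -23856765/512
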